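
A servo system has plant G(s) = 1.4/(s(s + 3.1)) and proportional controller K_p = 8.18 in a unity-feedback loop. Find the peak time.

T_p = 1.04 s

From 1 + K_pG(s) = 0: s² + 3.1s + 11.45 = 0 ⇒ ω_n = 3.384, ζ = 0.458.
Damped frequency ω_d = ω_n√(1−ζ²) = 3.008 rad/s, so peak time T_p = π/ω_d = 1.04 s.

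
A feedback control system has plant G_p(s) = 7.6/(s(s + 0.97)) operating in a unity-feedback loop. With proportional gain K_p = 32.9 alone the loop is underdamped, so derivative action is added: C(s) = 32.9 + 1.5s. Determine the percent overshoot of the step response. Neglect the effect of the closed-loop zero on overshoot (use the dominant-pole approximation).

Forward path: (32.9 + 1.5s)·7.6/(s(s+0.97)). The closed-loop characteristic equation is s² + (0.97 + 7.6·1.5)s + 7.6·32.9 = 0.
That is s² + 12.37s + 250 = 0, so ω_n = 15.81 rad/s and ζ = 12.37/(2·15.81) = 0.3911.
%OS = 100·exp(−πζ/√(1−ζ²)) = 26.3%.

26.3%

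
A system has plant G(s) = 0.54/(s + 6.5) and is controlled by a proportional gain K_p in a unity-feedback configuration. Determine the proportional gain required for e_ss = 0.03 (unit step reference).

Steady-state error for a unit step on this type-0 loop is 1/(1 + K_p·G(0)).
G(0) = 0.08308. Require 1/(1 + K_p·0.08308) = 0.03, so 1 + 0.08308·K_p = 33.33.
K_p = (33.33 − 1)/0.08308 = 389.

K_p = 389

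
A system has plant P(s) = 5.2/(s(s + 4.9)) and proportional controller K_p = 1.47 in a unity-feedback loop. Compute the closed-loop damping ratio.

ζ = 0.886

The closed-loop denominator is s(s+4.9) + 1.47·5.2 = s² + 4.9s + 7.644.
So ω_n² = 7.644 ⇒ ω_n = 2.765 rad/s, and ζ = 4.9/(2ω_n) = 0.886.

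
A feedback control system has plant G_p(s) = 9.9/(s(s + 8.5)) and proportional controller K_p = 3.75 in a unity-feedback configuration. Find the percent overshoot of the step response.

4.7%

From 1 + K_pG_p(s) = 0: s² + 8.5s + 37.12 = 0 ⇒ ω_n = 6.093, ζ = 0.6975.
%OS = 100·exp(−πζ/√(1−ζ²)) = 100·exp(−π·0.6975/√0.5135) = 4.7%.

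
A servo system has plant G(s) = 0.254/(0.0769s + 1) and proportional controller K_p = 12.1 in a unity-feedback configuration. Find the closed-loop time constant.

Closed loop: T(s) = K_p·G/(1+K_p·G) = 3.073/(0.0769s + 1 + 3.073), with pole at s = −(1 + 3.073)/0.0769 = −52.97.
Closed-loop time constant τ = 1/52.97 = 0.0189 s.

τ = 0.0189 s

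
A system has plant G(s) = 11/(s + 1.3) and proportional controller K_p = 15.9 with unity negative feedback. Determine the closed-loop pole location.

Closed-loop transfer function: T(s) = K_p·G(s)/(1 + K_p·G(s)) = 174.9/(s + 1.3 + 174.9) = 174.9/(s + 176.2).
The closed-loop pole is at s = −176.2.

s = -176.2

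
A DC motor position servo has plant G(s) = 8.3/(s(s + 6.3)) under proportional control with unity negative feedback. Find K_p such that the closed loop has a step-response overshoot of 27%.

From %OS = 100·exp(−πζ/√(1−ζ²)) = 27%, ζ = −ln(0.27)/√(π²+ln²(0.27)) = 0.3847.
Characteristic equation s² + 6.3s + 8.3K_p = 0 gives ζ = 6.3/(2√(8.3K_p)).
Setting ζ = 0.3847: √(8.3K_p) = 6.3/(2·0.3847) = 8.188, so K_p = 67.05/8.3 = 8.08.

K_p = 8.08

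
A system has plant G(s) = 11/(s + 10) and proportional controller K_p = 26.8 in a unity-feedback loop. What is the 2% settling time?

T_s ≈ 0.0131 s

Closed-loop transfer function: T(s) = K_p·G(s)/(1 + K_p·G(s)) = 294.8/(s + 10 + 294.8) = 294.8/(s + 304.8).
Time constant τ = 1/304.8 = 0.003281 s, so the 2% settling time is about 4τ = 0.0131 s.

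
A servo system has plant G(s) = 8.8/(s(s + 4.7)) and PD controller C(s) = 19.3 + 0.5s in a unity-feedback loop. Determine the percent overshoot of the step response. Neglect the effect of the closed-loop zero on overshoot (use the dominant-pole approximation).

Forward path: (19.3 + 0.5s)·8.8/(s(s+4.7)). The closed-loop characteristic equation is s² + (4.7 + 8.8·0.5)s + 8.8·19.3 = 0.
That is s² + 9.1s + 169.8 = 0, so ω_n = 13.03 rad/s and ζ = 9.1/(2·13.03) = 0.3491.
%OS = 100·exp(−πζ/√(1−ζ²)) = 31%.

31%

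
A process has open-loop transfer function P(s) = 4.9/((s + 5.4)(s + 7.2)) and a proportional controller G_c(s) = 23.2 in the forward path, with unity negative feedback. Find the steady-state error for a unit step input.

0.255

The loop is type 0. Static position error constant K_pos = G_c(0)·P(0) = 23.2·0.126 = 2.924.
Steady-state error to a unit step: e_ss = 1/(1+K_pos) = 1/3.924 = 0.255.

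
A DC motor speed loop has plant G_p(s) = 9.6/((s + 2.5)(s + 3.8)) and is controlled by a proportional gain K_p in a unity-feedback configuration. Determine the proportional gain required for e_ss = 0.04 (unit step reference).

K_p = 23.8

For a type-0 loop with proportional control, e_ss = 1/(1 + K_p·G_p(0)).
G_p(0) = 1.011. Require 1/(1 + K_p·1.011) = 0.04, so 1 + 1.011·K_p = 25.
K_p = (25 − 1)/1.011 = 23.8.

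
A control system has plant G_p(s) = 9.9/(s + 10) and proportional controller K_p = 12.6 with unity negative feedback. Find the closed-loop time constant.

Closed-loop transfer function: T(s) = K_p·G_p(s)/(1 + K_p·G_p(s)) = 124.7/(s + 10 + 124.7) = 124.7/(s + 134.7).
Time constant τ = 1/134.7 = 0.00742 s.

τ = 0.00742 s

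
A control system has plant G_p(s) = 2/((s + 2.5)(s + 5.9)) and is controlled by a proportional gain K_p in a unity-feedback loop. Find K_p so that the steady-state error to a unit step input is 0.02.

The loop is type 0, so e_ss(step) = 1/(1 + K_pos) with K_pos = K_p·G_p(0).
G_p(0) = 0.1356. Require 1/(1 + K_p·0.1356) = 0.02, so 1 + 0.1356·K_p = 50.
K_p = (50 − 1)/0.1356 = 361.

K_p = 361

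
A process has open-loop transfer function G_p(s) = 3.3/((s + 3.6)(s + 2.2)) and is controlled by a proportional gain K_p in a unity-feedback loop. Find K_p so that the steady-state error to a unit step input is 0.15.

K_p = 13.6

Steady-state error for a unit step on this type-0 loop is 1/(1 + K_p·G_p(0)).
G_p(0) = 0.4167. Require 1/(1 + K_p·0.4167) = 0.15, so 1 + 0.4167·K_p = 6.667.
K_p = (6.667 − 1)/0.4167 = 13.6.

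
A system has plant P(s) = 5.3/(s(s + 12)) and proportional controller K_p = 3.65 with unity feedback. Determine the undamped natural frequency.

1 + K_p·P(s) = 0 gives s² + 12s + 19.34 = 0.
So ω_n² = 19.34 ⇒ ω_n = 4.398 rad/s, and ζ = 12/(2ω_n) = 1.36.

ω_n = 4.4 rad/s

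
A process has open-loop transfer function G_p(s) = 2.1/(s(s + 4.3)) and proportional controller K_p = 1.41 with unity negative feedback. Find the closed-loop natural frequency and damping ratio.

ω_n = 1.72 rad/s, ζ = 1.25

1 + K_p·G_p(s) = 0 gives s² + 4.3s + 2.961 = 0.
So ω_n² = 2.961 ⇒ ω_n = 1.721 rad/s, and ζ = 4.3/(2ω_n) = 1.25.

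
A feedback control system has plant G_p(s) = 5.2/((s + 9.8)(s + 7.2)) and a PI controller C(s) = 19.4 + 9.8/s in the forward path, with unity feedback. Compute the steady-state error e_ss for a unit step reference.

0

The open loop C(s)G_p(s) has a pole at the origin (type 1), so the static position error constant is infinite and e_ss = 1/(1+∞) = 0.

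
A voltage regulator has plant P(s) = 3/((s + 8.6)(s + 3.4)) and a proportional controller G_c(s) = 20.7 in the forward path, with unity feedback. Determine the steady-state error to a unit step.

The loop is type 0. Static position error constant K_pos = G_c(0)·P(0) = 20.7·0.1026 = 2.124.
Steady-state error to a unit step: e_ss = 1/(1+K_pos) = 1/3.124 = 0.32.

0.32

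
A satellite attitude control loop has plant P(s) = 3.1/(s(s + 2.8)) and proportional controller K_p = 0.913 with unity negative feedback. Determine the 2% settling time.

T_s ≈ 2.86 s

Closed-loop characteristic equation: s² + 2.8s + 2.83 = 0, so ω_n = 1.682 rad/s and ζ = 2.8/(2·1.682) = 0.8322.
2% settling time T_s ≈ 4/(ζω_n) = 4/1.4 = 2.86 s.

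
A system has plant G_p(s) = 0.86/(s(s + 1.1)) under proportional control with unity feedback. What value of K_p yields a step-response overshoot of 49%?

From %OS = 100·exp(−πζ/√(1−ζ²)) = 49%, ζ = −ln(0.49)/√(π²+ln²(0.49)) = 0.2214.
Characteristic equation s² + 1.1s + 0.86K_p = 0 gives ζ = 1.1/(2√(0.86K_p)).
Setting ζ = 0.2214: √(0.86K_p) = 1.1/(2·0.2214) = 2.484, so K_p = 6.17/0.86 = 7.17.

K_p = 7.17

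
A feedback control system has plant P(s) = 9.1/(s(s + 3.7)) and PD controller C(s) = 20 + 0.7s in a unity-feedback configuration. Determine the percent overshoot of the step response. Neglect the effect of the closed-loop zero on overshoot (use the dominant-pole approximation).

28.3%

Forward path: (20 + 0.7s)·9.1/(s(s+3.7)). The closed-loop characteristic equation is s² + (3.7 + 9.1·0.7)s + 9.1·20 = 0.
That is s² + 10.07s + 182 = 0, so ω_n = 13.49 rad/s and ζ = 10.07/(2·13.49) = 0.3732.
%OS = 100·exp(−πζ/√(1−ζ²)) = 28.3%.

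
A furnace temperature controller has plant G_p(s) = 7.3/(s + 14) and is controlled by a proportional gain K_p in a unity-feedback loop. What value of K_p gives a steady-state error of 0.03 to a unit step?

K_p = 62

The loop is type 0, so e_ss(step) = 1/(1 + K_pos) with K_pos = K_p·G_p(0).
G_p(0) = 0.5214. Require 1/(1 + K_p·0.5214) = 0.03, so 1 + 0.5214·K_p = 33.33.
K_p = (33.33 − 1)/0.5214 = 62.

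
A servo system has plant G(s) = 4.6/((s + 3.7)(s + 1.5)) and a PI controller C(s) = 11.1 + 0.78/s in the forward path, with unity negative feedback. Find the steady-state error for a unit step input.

0

The open loop C(s)G(s) has a pole at the origin (type 1), so the static position error constant is infinite and e_ss = 1/(1+∞) = 0.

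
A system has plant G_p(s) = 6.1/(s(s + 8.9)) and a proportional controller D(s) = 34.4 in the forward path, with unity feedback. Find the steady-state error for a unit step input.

The open loop D(s)G_p(s) has a pole at the origin (type 1), so the static position error constant is infinite and e_ss = 1/(1+∞) = 0.

0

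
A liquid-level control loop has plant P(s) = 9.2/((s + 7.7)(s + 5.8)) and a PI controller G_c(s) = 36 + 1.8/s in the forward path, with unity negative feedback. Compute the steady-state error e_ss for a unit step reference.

0

The open loop G_c(s)P(s) has a pole at the origin (type 1), so the static position error constant is infinite and e_ss = 1/(1+∞) = 0.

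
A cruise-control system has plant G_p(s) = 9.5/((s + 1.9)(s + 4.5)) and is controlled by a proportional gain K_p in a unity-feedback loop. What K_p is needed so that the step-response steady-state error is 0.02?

Steady-state error for a unit step on this type-0 loop is 1/(1 + K_p·G_p(0)).
G_p(0) = 1.111. Require 1/(1 + K_p·1.111) = 0.02, so 1 + 1.111·K_p = 50.
K_p = (50 − 1)/1.111 = 44.1.

K_p = 44.1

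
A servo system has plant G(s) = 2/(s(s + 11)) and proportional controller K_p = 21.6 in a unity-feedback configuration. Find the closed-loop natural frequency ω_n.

With unity feedback the closed-loop characteristic equation is s² + 11s + 21.6·2 = s² + 11s + 43.2 = 0.
So ω_n² = 43.2 ⇒ ω_n = 6.573 rad/s, and ζ = 11/(2ω_n) = 0.837.

ω_n = 6.57 rad/s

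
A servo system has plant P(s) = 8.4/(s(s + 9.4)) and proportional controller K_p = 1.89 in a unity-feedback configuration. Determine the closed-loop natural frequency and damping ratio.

ω_n = 3.98 rad/s, ζ = 1.18

With unity feedback the closed-loop characteristic equation is s² + 9.4s + 1.89·8.4 = s² + 9.4s + 15.88 = 0.
Matching s² + 2ζω_n s + ω_n²: ω_n = √15.88 = 3.984 rad/s and 2ζω_n = 9.4, so ζ = 9.4/(2·3.984) = 1.18.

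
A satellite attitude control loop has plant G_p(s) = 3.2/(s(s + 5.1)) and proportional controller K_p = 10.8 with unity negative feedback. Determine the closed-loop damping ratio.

ζ = 0.434

1 + K_p·G_p(s) = 0 gives s² + 5.1s + 34.56 = 0.
So ω_n² = 34.56 ⇒ ω_n = 5.879 rad/s, and ζ = 5.1/(2ω_n) = 0.434.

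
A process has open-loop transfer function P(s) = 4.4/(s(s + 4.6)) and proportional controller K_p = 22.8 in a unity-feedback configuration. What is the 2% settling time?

From 1 + K_pP(s) = 0: s² + 4.6s + 100.3 = 0 ⇒ ω_n = 10.02, ζ = 0.2296.
2% settling time T_s ≈ 4/(ζω_n) = 4/2.3 = 1.74 s.

T_s ≈ 1.74 s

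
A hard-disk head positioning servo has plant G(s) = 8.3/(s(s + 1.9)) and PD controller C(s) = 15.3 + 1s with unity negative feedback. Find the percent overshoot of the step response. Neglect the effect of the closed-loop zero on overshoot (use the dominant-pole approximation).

20.3%

Forward path: (15.3 + 1s)·8.3/(s(s+1.9)). The closed-loop characteristic equation is s² + (1.9 + 8.3·1)s + 8.3·15.3 = 0.
That is s² + 10.2s + 127 = 0, so ω_n = 11.27 rad/s and ζ = 10.2/(2·11.27) = 0.4526.
%OS = 100·exp(−πζ/√(1−ζ²)) = 20.3%.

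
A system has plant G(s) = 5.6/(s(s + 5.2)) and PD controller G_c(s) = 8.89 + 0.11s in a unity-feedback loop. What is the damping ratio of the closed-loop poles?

Forward path: (8.89 + 0.11s)·5.6/(s(s+5.2)). The closed-loop characteristic equation is s² + (5.2 + 5.6·0.11)s + 5.6·8.89 = 0.
That is s² + 5.816s + 49.78 = 0, so ω_n = 7.056 rad/s and ζ = 5.816/(2·7.056) = 0.4121.

ζ = 0.412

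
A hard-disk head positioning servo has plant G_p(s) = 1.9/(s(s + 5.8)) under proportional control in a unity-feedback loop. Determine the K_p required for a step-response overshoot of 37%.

K_p = 48.6

From %OS = 100·exp(−πζ/√(1−ζ²)) = 37%, ζ = −ln(0.37)/√(π²+ln²(0.37)) = 0.3017.
Characteristic equation s² + 5.8s + 1.9K_p = 0 gives ζ = 5.8/(2√(1.9K_p)).
Setting ζ = 0.3017: √(1.9K_p) = 5.8/(2·0.3017) = 9.611, so K_p = 92.38/1.9 = 48.6.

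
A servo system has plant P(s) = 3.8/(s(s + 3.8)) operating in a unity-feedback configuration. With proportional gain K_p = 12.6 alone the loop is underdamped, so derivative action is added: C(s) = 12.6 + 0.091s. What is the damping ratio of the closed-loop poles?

ζ = 0.3

Forward path: (12.6 + 0.091s)·3.8/(s(s+3.8)). The closed-loop characteristic equation is s² + (3.8 + 3.8·0.091)s + 3.8·12.6 = 0.
That is s² + 4.146s + 47.88 = 0, so ω_n = 6.92 rad/s and ζ = 4.146/(2·6.92) = 0.2996.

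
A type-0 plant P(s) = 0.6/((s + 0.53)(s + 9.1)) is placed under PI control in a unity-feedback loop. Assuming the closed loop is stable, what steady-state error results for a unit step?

0

The PI controller's integrator makes the forward path type 1, so e_ss to a step is zero.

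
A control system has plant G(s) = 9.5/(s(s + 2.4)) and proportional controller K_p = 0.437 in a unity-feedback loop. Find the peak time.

T_p = 1.91 s

Closed-loop characteristic equation: s² + 2.4s + 4.152 = 0, so ω_n = 2.038 rad/s and ζ = 2.4/(2·2.038) = 0.589.
Damped frequency ω_d = ω_n√(1−ζ²) = 1.647 rad/s, so peak time T_p = π/ω_d = 1.91 s.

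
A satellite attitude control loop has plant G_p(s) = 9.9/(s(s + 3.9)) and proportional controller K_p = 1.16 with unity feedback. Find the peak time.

T_p = 1.13 s

Closed-loop characteristic equation: s² + 3.9s + 11.48 = 0, so ω_n = 3.389 rad/s and ζ = 3.9/(2·3.389) = 0.5754.
Damped frequency ω_d = ω_n√(1−ζ²) = 2.772 rad/s, so peak time T_p = π/ω_d = 1.13 s.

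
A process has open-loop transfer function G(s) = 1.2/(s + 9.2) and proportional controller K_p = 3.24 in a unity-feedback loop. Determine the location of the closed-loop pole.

s = -13.09

Closed-loop transfer function: T(s) = K_p·G(s)/(1 + K_p·G(s)) = 3.888/(s + 9.2 + 3.888) = 3.888/(s + 13.09).
The closed-loop pole is at s = −13.09.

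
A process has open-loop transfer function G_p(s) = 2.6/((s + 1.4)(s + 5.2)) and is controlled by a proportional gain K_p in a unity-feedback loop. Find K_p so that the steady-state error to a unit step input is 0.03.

The loop is type 0, so e_ss(step) = 1/(1 + K_pos) with K_pos = K_p·G_p(0).
G_p(0) = 0.3571. Require 1/(1 + K_p·0.3571) = 0.03, so 1 + 0.3571·K_p = 33.33.
K_p = (33.33 − 1)/0.3571 = 90.5.

K_p = 90.5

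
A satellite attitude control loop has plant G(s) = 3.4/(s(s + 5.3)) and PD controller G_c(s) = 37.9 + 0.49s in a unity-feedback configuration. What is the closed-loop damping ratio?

Forward path: (37.9 + 0.49s)·3.4/(s(s+5.3)). The closed-loop characteristic equation is s² + (5.3 + 3.4·0.49)s + 3.4·37.9 = 0.
That is s² + 6.966s + 128.9 = 0, so ω_n = 11.35 rad/s and ζ = 6.966/(2·11.35) = 0.3068.

ζ = 0.307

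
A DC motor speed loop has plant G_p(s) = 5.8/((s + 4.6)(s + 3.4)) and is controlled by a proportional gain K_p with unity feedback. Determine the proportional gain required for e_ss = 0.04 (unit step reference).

K_p = 64.7

The loop is type 0, so e_ss(step) = 1/(1 + K_pos) with K_pos = K_p·G_p(0).
G_p(0) = 0.3708. Require 1/(1 + K_p·0.3708) = 0.04, so 1 + 0.3708·K_p = 25.
K_p = (25 − 1)/0.3708 = 64.7.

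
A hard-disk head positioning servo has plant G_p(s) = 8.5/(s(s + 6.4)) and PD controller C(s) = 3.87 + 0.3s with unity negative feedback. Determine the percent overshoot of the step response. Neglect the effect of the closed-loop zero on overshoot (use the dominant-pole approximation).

1.99%

Forward path: (3.87 + 0.3s)·8.5/(s(s+6.4)). The closed-loop characteristic equation is s² + (6.4 + 8.5·0.3)s + 8.5·3.87 = 0.
That is s² + 8.95s + 32.9 = 0, so ω_n = 5.735 rad/s and ζ = 8.95/(2·5.735) = 0.7802.
%OS = 100·exp(−πζ/√(1−ζ²)) = 1.99%.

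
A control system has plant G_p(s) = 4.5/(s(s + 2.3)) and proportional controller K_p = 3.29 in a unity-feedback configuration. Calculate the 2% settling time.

T_s ≈ 3.48 s

Closed-loop characteristic equation: s² + 2.3s + 14.8 = 0, so ω_n = 3.848 rad/s and ζ = 2.3/(2·3.848) = 0.2989.
2% settling time T_s ≈ 4/(ζω_n) = 4/1.15 = 3.48 s.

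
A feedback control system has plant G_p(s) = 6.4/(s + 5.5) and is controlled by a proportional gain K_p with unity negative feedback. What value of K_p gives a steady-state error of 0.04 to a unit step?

Steady-state error for a unit step on this type-0 loop is 1/(1 + K_p·G_p(0)).
G_p(0) = 1.164. Require 1/(1 + K_p·1.164) = 0.04, so 1 + 1.164·K_p = 25.
K_p = (25 − 1)/1.164 = 20.6.

K_p = 20.6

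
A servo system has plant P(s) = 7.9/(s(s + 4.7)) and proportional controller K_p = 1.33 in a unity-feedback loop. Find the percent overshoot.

3.66%

Closed-loop characteristic equation: s² + 4.7s + 10.51 = 0, so ω_n = 3.241 rad/s and ζ = 4.7/(2·3.241) = 0.725.
%OS = 100·exp(−πζ/√(1−ζ²)) = 100·exp(−π·0.725/√0.4744) = 3.66%.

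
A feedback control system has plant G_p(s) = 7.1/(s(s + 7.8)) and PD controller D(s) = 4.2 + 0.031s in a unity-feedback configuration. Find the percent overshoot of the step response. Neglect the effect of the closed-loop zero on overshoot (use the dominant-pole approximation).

3.34%

Forward path: (4.2 + 0.031s)·7.1/(s(s+7.8)). The closed-loop characteristic equation is s² + (7.8 + 7.1·0.031)s + 7.1·4.2 = 0.
That is s² + 8.02s + 29.82 = 0, so ω_n = 5.461 rad/s and ζ = 8.02/(2·5.461) = 0.7343.
%OS = 100·exp(−πζ/√(1−ζ²)) = 3.34%.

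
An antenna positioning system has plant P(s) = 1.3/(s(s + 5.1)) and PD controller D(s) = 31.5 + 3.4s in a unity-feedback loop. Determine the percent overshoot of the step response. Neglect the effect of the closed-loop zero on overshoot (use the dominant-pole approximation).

Forward path: (31.5 + 3.4s)·1.3/(s(s+5.1)). The closed-loop characteristic equation is s² + (5.1 + 1.3·3.4)s + 1.3·31.5 = 0.
That is s² + 9.52s + 40.95 = 0, so ω_n = 6.399 rad/s and ζ = 9.52/(2·6.399) = 0.7438.
%OS = 100·exp(−πζ/√(1−ζ²)) = 3.03%.

3.03%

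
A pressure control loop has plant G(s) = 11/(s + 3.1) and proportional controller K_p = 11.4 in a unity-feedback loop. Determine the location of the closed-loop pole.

s = -128.5

Closed-loop transfer function: T(s) = K_p·G(s)/(1 + K_p·G(s)) = 125.4/(s + 3.1 + 125.4) = 125.4/(s + 128.5).
The closed-loop pole is at s = −128.5.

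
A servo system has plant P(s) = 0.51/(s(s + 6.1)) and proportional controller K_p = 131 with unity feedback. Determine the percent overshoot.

The closed-loop denominator s² + 6.1s + 66.81 gives ω_n = √66.81 = 8.174 and ζ = 6.1/(2ω_n) = 0.3731.
%OS = 100·exp(−πζ/√(1−ζ²)) = 100·exp(−π·0.3731/√0.8608) = 28.3%.

28.3%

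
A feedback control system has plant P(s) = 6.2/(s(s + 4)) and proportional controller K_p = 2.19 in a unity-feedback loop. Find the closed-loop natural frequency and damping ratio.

ω_n = 3.68 rad/s, ζ = 0.543

1 + K_p·P(s) = 0 gives s² + 4s + 13.58 = 0.
So ω_n² = 13.58 ⇒ ω_n = 3.685 rad/s, and ζ = 4/(2ω_n) = 0.543.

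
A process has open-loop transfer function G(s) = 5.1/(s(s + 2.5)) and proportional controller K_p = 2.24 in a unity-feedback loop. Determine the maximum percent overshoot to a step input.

The closed-loop denominator s² + 2.5s + 11.42 gives ω_n = √11.42 = 3.38 and ζ = 2.5/(2ω_n) = 0.3698.
%OS = 100·exp(−πζ/√(1−ζ²)) = 100·exp(−π·0.3698/√0.8632) = 28.6%.

28.6%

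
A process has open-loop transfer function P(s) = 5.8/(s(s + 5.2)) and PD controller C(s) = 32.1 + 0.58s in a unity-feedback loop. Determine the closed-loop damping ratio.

ζ = 0.314

Forward path: (32.1 + 0.58s)·5.8/(s(s+5.2)). The closed-loop characteristic equation is s² + (5.2 + 5.8·0.58)s + 5.8·32.1 = 0.
That is s² + 8.564s + 186.2 = 0, so ω_n = 13.64 rad/s and ζ = 8.564/(2·13.64) = 0.3138.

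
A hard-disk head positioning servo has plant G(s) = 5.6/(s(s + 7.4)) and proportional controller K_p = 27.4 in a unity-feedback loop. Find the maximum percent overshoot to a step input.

From 1 + K_pG(s) = 0: s² + 7.4s + 153.4 = 0 ⇒ ω_n = 12.39, ζ = 0.2987.
%OS = 100·exp(−πζ/√(1−ζ²)) = 100·exp(−π·0.2987/√0.9108) = 37.4%.

37.4%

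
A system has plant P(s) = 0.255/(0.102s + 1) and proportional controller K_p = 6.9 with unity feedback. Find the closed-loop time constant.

Closed loop: T(s) = K_p·P/(1+K_p·P) = 1.76/(0.102s + 1 + 1.76), with pole at s = −(1 + 1.76)/0.102 = −27.05.
Closed-loop time constant τ = 1/27.05 = 0.037 s.

τ = 0.037 s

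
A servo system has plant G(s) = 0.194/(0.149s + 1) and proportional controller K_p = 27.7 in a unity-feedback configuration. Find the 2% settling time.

T_s ≈ 0.0935 s

Closed loop: T(s) = K_p·G/(1+K_p·G) = 5.374/(0.149s + 1 + 5.374), with pole at s = −(1 + 5.374)/0.149 = −42.78.
τ = 1/42.78 = 0.02338 s, so 2% settling time ≈ 4τ = 0.0935 s.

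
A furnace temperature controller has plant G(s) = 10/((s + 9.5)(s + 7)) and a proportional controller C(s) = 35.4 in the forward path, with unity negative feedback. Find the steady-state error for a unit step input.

0.158

The loop is type 0. Static position error constant K_pos = C(0)·G(0) = 35.4·0.1504 = 5.323.
Steady-state error to a unit step: e_ss = 1/(1+K_pos) = 1/6.323 = 0.158.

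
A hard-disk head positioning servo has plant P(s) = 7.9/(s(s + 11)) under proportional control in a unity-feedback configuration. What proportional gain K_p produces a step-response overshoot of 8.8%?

From %OS = 100·exp(−πζ/√(1−ζ²)) = 8.8%, ζ = −ln(0.088)/√(π²+ln²(0.088)) = 0.6119.
Characteristic equation s² + 11s + 7.9K_p = 0 gives ζ = 11/(2√(7.9K_p)).
Setting ζ = 0.6119: √(7.9K_p) = 11/(2·0.6119) = 8.989, so K_p = 80.79/7.9 = 10.2.

K_p = 10.2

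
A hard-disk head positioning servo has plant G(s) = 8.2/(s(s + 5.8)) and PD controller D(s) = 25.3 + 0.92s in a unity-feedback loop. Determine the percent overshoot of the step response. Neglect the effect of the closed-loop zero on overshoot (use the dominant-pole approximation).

Forward path: (25.3 + 0.92s)·8.2/(s(s+5.8)). The closed-loop characteristic equation is s² + (5.8 + 8.2·0.92)s + 8.2·25.3 = 0.
That is s² + 13.34s + 207.5 = 0, so ω_n = 14.4 rad/s and ζ = 13.34/(2·14.4) = 0.4632.
%OS = 100·exp(−πζ/√(1−ζ²)) = 19.4%.

19.4%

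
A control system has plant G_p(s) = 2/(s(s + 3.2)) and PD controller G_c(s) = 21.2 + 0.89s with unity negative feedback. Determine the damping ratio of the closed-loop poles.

Forward path: (21.2 + 0.89s)·2/(s(s+3.2)). The closed-loop characteristic equation is s² + (3.2 + 2·0.89)s + 2·21.2 = 0.
That is s² + 4.98s + 42.4 = 0, so ω_n = 6.512 rad/s and ζ = 4.98/(2·6.512) = 0.3824.

ζ = 0.382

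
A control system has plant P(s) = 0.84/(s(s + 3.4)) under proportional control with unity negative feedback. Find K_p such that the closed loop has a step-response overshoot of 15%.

From %OS = 100·exp(−πζ/√(1−ζ²)) = 15%, ζ = −ln(0.15)/√(π²+ln²(0.15)) = 0.5169.
Characteristic equation s² + 3.4s + 0.84K_p = 0 gives ζ = 3.4/(2√(0.84K_p)).
Setting ζ = 0.5169: √(0.84K_p) = 3.4/(2·0.5169) = 3.289, so K_p = 10.82/0.84 = 12.9.

K_p = 12.9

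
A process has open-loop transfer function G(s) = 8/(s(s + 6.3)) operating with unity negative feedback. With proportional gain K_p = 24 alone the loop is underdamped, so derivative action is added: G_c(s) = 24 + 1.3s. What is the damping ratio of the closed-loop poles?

Forward path: (24 + 1.3s)·8/(s(s+6.3)). The closed-loop characteristic equation is s² + (6.3 + 8·1.3)s + 8·24 = 0.
That is s² + 16.7s + 192 = 0, so ω_n = 13.86 rad/s and ζ = 16.7/(2·13.86) = 0.6026.

ζ = 0.603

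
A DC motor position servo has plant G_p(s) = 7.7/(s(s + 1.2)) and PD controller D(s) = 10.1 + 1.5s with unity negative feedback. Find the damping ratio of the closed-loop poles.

ζ = 0.723

Forward path: (10.1 + 1.5s)·7.7/(s(s+1.2)). The closed-loop characteristic equation is s² + (1.2 + 7.7·1.5)s + 7.7·10.1 = 0.
That is s² + 12.75s + 77.77 = 0, so ω_n = 8.819 rad/s and ζ = 12.75/(2·8.819) = 0.7229.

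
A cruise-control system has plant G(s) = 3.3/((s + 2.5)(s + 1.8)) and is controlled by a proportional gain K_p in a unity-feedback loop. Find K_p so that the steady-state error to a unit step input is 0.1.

For a type-0 loop with proportional control, e_ss = 1/(1 + K_p·G(0)).
G(0) = 0.7333. Require 1/(1 + K_p·0.7333) = 0.1, so 1 + 0.7333·K_p = 10.
K_p = (10 − 1)/0.7333 = 12.3.

K_p = 12.3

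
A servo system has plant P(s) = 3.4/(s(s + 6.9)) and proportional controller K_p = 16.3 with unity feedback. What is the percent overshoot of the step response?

The closed-loop denominator s² + 6.9s + 55.42 gives ω_n = √55.42 = 7.444 and ζ = 6.9/(2ω_n) = 0.4634.
%OS = 100·exp(−πζ/√(1−ζ²)) = 100·exp(−π·0.4634/√0.7852) = 19.3%.

19.3%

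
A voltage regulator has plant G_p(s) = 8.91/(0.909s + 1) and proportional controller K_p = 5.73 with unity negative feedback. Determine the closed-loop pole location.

Closed loop: T(s) = K_p·G_p/(1+K_p·G_p) = 51.05/(0.909s + 1 + 51.05), with pole at s = −(1 + 51.05)/0.909 = −57.27.

s = -57.27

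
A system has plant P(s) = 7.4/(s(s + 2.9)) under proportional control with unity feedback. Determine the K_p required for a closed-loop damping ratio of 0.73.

K_p = 0.533

Closed-loop characteristic equation: s² + 2.9s + K_p·7.4 = 0.
So ω_n = √(7.4K_p) and 2ζω_n = 2.9, giving ζ = 2.9/(2√(7.4K_p)).
Setting ζ = 0.73: √(7.4K_p) = 2.9/(2·0.73) = 1.986, so K_p = 3.945/7.4 = 0.533.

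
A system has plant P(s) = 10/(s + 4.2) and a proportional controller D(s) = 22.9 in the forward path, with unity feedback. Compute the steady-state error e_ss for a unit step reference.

0.018

The loop is type 0. Static position error constant K_pos = D(0)·P(0) = 22.9·2.381 = 54.52.
Steady-state error to a unit step: e_ss = 1/(1+K_pos) = 1/55.52 = 0.018.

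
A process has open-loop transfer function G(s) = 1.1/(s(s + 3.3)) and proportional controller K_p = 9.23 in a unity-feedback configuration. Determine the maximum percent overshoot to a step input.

The closed-loop denominator s² + 3.3s + 10.15 gives ω_n = √10.15 = 3.186 and ζ = 3.3/(2ω_n) = 0.5178.
%OS = 100·exp(−πζ/√(1−ζ²)) = 100·exp(−π·0.5178/√0.7319) = 14.9%.

14.9%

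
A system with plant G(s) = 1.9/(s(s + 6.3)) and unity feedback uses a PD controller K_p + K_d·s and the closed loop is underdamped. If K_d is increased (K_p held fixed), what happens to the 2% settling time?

Characteristic equation s² + (6.3 + 1.9K_d)s + 1.9K_p = 0: raising K_d increases ζω_n = (6.3+1.9K_d)/2 while the loop stays underdamped, so T_s ≈ 4/(ζω_n) decreases.

decrease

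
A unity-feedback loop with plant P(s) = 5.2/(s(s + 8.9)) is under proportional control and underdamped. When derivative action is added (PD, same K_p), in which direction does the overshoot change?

The derivative term adds K·K_d to the s-coefficient of the characteristic equation, raising 2ζω_n while ω_n is unchanged; ζ increases, so overshoot decreases.

decrease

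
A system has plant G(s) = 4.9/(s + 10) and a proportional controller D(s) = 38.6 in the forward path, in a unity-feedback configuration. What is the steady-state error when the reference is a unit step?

The loop is type 0. Static position error constant K_pos = D(0)·G(0) = 38.6·0.49 = 18.91.
Steady-state error to a unit step: e_ss = 1/(1+K_pos) = 1/19.91 = 0.0502.

0.0502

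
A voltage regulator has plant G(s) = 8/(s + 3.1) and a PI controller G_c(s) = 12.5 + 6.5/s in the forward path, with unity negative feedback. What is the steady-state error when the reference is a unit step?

The open loop G_c(s)G(s) has a pole at the origin (type 1), so the static position error constant is infinite and e_ss = 1/(1+∞) = 0.

0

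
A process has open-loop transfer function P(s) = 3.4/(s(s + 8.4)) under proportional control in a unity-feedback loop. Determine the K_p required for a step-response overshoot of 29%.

From %OS = 100·exp(−πζ/√(1−ζ²)) = 29%, ζ = −ln(0.29)/√(π²+ln²(0.29)) = 0.3666.
Characteristic equation s² + 8.4s + 3.4K_p = 0 gives ζ = 8.4/(2√(3.4K_p)).
Setting ζ = 0.3666: √(3.4K_p) = 8.4/(2·0.3666) = 11.46, so K_p = 131.3/3.4 = 38.6.

K_p = 38.6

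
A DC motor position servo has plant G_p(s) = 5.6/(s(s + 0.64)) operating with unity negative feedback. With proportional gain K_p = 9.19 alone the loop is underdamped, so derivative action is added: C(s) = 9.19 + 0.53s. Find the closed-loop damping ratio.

ζ = 0.251

Forward path: (9.19 + 0.53s)·5.6/(s(s+0.64)). The closed-loop characteristic equation is s² + (0.64 + 5.6·0.53)s + 5.6·9.19 = 0.
That is s² + 3.608s + 51.46 = 0, so ω_n = 7.174 rad/s and ζ = 3.608/(2·7.174) = 0.2515.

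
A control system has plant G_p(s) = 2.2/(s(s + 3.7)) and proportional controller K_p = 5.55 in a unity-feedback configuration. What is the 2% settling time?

T_s ≈ 2.16 s

From 1 + K_pG_p(s) = 0: s² + 3.7s + 12.21 = 0 ⇒ ω_n = 3.494, ζ = 0.5294.
2% settling time T_s ≈ 4/(ζω_n) = 4/1.85 = 2.16 s.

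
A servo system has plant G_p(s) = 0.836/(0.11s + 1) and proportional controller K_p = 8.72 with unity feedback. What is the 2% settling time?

T_s ≈ 0.0531 s

Closed loop: T(s) = K_p·G_p/(1+K_p·G_p) = 7.29/(0.11s + 1 + 7.29), with pole at s = −(1 + 7.29)/0.11 = −75.36.
τ = 1/75.36 = 0.01327 s, so 2% settling time ≈ 4τ = 0.0531 s.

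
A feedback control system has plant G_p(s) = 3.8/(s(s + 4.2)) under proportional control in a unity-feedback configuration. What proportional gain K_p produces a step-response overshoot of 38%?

From %OS = 100·exp(−πζ/√(1−ζ²)) = 38%, ζ = −ln(0.38)/√(π²+ln²(0.38)) = 0.2943.
Characteristic equation s² + 4.2s + 3.8K_p = 0 gives ζ = 4.2/(2√(3.8K_p)).
Setting ζ = 0.2943: √(3.8K_p) = 4.2/(2·0.2943) = 7.134, so K_p = 50.9/3.8 = 13.4.

K_p = 13.4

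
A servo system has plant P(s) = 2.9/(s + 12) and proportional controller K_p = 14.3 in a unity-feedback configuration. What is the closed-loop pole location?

s = -53.47

Closed-loop transfer function: T(s) = K_p·P(s)/(1 + K_p·P(s)) = 41.47/(s + 12 + 41.47) = 41.47/(s + 53.47).
The closed-loop pole is at s = −53.47.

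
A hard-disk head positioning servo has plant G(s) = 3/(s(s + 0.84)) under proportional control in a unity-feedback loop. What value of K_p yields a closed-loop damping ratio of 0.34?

Closed-loop characteristic equation: s² + 0.84s + K_p·3 = 0.
So ω_n = √(3K_p) and 2ζω_n = 0.84, giving ζ = 0.84/(2√(3K_p)).
Setting ζ = 0.34: √(3K_p) = 0.84/(2·0.34) = 1.235, so K_p = 1.526/3 = 0.509.

K_p = 0.509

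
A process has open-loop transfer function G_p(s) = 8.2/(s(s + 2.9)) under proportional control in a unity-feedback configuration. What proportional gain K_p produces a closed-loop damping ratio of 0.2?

K_p = 6.41

Closed-loop characteristic equation: s² + 2.9s + K_p·8.2 = 0.
So ω_n = √(8.2K_p) and 2ζω_n = 2.9, giving ζ = 2.9/(2√(8.2K_p)).
Setting ζ = 0.2: √(8.2K_p) = 2.9/(2·0.2) = 7.25, so K_p = 52.56/8.2 = 6.41.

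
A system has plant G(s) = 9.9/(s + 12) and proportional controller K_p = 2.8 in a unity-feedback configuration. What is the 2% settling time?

Closed-loop transfer function: T(s) = K_p·G(s)/(1 + K_p·G(s)) = 27.72/(s + 12 + 27.72) = 27.72/(s + 39.72).
Time constant τ = 1/39.72 = 0.02518 s, so the 2% settling time is about 4τ = 0.101 s.

T_s ≈ 0.101 s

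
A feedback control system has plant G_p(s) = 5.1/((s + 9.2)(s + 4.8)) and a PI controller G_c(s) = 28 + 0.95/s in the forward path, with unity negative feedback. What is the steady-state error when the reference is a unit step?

The open loop G_c(s)G_p(s) has a pole at the origin (type 1), so the static position error constant is infinite and e_ss = 1/(1+∞) = 0.

0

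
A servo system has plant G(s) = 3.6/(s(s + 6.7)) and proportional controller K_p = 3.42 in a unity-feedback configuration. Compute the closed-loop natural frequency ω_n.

ω_n = 3.51 rad/s

1 + K_p·G(s) = 0 gives s² + 6.7s + 12.31 = 0.
Matching s² + 2ζω_n s + ω_n²: ω_n = √12.31 = 3.509 rad/s and 2ζω_n = 6.7, so ζ = 6.7/(2·3.509) = 0.955.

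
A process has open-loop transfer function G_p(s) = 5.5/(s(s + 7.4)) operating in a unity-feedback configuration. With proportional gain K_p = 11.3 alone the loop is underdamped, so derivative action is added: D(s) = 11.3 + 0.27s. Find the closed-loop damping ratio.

Forward path: (11.3 + 0.27s)·5.5/(s(s+7.4)). The closed-loop characteristic equation is s² + (7.4 + 5.5·0.27)s + 5.5·11.3 = 0.
That is s² + 8.885s + 62.15 = 0, so ω_n = 7.884 rad/s and ζ = 8.885/(2·7.884) = 0.5635.

ζ = 0.564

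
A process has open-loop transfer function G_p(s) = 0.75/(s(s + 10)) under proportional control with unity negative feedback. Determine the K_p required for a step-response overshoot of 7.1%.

From %OS = 100·exp(−πζ/√(1−ζ²)) = 7.1%, ζ = −ln(0.071)/√(π²+ln²(0.071)) = 0.6441.
Characteristic equation s² + 10s + 0.75K_p = 0 gives ζ = 10/(2√(0.75K_p)).
Setting ζ = 0.6441: √(0.75K_p) = 10/(2·0.6441) = 7.763, so K_p = 60.27/0.75 = 80.4.

K_p = 80.4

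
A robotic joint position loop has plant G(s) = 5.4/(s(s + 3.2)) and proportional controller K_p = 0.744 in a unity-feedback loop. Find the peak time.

T_p = 2.6 s

Closed-loop characteristic equation: s² + 3.2s + 4.018 = 0, so ω_n = 2.004 rad/s and ζ = 3.2/(2·2.004) = 0.7982.
Damped frequency ω_d = ω_n√(1−ζ²) = 1.207 rad/s, so peak time T_p = π/ω_d = 2.6 s.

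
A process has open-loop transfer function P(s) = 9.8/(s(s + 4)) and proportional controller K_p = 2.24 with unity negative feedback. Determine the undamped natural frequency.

ω_n = 4.69 rad/s

With unity feedback the closed-loop characteristic equation is s² + 4s + 2.24·9.8 = s² + 4s + 21.95 = 0.
So ω_n² = 21.95 ⇒ ω_n = 4.685 rad/s, and ζ = 4/(2ω_n) = 0.427.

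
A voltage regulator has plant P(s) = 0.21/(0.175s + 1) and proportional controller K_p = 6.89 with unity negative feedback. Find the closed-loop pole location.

s = -13.98

Closed loop: T(s) = K_p·P/(1+K_p·P) = 1.447/(0.175s + 1 + 1.447), with pole at s = −(1 + 1.447)/0.175 = −13.98.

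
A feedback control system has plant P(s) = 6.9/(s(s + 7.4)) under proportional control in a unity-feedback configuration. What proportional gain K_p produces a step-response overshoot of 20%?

From %OS = 100·exp(−πζ/√(1−ζ²)) = 20%, ζ = −ln(0.2)/√(π²+ln²(0.2)) = 0.4559.
Characteristic equation s² + 7.4s + 6.9K_p = 0 gives ζ = 7.4/(2√(6.9K_p)).
Setting ζ = 0.4559: √(6.9K_p) = 7.4/(2·0.4559) = 8.115, so K_p = 65.85/6.9 = 9.54.

K_p = 9.54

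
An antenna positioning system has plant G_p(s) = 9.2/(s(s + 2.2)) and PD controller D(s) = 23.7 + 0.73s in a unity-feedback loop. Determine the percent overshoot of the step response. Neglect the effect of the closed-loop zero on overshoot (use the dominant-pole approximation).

Forward path: (23.7 + 0.73s)·9.2/(s(s+2.2)). The closed-loop characteristic equation is s² + (2.2 + 9.2·0.73)s + 9.2·23.7 = 0.
That is s² + 8.916s + 218 = 0, so ω_n = 14.77 rad/s and ζ = 8.916/(2·14.77) = 0.3019.
%OS = 100·exp(−πζ/√(1−ζ²)) = 37%.

37%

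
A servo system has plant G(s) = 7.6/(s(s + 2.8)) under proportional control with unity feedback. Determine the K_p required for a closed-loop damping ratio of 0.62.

K_p = 0.671

Closed-loop characteristic equation: s² + 2.8s + K_p·7.6 = 0.
So ω_n = √(7.6K_p) and 2ζω_n = 2.8, giving ζ = 2.8/(2√(7.6K_p)).
Setting ζ = 0.62: √(7.6K_p) = 2.8/(2·0.62) = 2.258, so K_p = 5.099/7.6 = 0.671.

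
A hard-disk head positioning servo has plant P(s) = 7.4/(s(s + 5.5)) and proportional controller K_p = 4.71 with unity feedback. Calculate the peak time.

T_p = 0.601 s

Closed-loop characteristic equation: s² + 5.5s + 34.85 = 0, so ω_n = 5.904 rad/s and ζ = 5.5/(2·5.904) = 0.4658.
Damped frequency ω_d = ω_n√(1−ζ²) = 5.224 rad/s, so peak time T_p = π/ω_d = 0.601 s.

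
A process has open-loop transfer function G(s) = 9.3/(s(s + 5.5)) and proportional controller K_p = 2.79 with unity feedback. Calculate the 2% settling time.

T_s ≈ 1.45 s

Closed-loop characteristic equation: s² + 5.5s + 25.95 = 0, so ω_n = 5.094 rad/s and ζ = 5.5/(2·5.094) = 0.5399.
2% settling time T_s ≈ 4/(ζω_n) = 4/2.75 = 1.45 s.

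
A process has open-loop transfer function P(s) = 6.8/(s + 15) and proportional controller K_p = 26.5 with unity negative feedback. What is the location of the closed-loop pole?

Closed-loop transfer function: T(s) = K_p·P(s)/(1 + K_p·P(s)) = 180.2/(s + 15 + 180.2) = 180.2/(s + 195.2).
The closed-loop pole is at s = −195.2.

s = -195.2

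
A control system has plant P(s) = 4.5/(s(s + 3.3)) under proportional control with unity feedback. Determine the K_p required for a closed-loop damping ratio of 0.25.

Closed-loop characteristic equation: s² + 3.3s + K_p·4.5 = 0.
So ω_n = √(4.5K_p) and 2ζω_n = 3.3, giving ζ = 3.3/(2√(4.5K_p)).
Setting ζ = 0.25: √(4.5K_p) = 3.3/(2·0.25) = 6.6, so K_p = 43.56/4.5 = 9.68.

K_p = 9.68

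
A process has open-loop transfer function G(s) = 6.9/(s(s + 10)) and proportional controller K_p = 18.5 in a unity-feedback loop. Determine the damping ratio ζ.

ζ = 0.443

With unity feedback the closed-loop characteristic equation is s² + 10s + 18.5·6.9 = s² + 10s + 127.7 = 0.
Matching s² + 2ζω_n s + ω_n²: ω_n = √127.7 = 11.3 rad/s and 2ζω_n = 10, so ζ = 10/(2·11.3) = 0.443.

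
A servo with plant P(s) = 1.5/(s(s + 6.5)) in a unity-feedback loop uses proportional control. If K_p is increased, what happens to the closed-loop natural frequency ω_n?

increase

ω_n = √(1.5·K_p), which grows with K_p.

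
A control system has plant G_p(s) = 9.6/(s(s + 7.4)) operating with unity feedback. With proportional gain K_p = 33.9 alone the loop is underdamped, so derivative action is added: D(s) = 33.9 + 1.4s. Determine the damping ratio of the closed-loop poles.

Forward path: (33.9 + 1.4s)·9.6/(s(s+7.4)). The closed-loop characteristic equation is s² + (7.4 + 9.6·1.4)s + 9.6·33.9 = 0.
That is s² + 20.84s + 325.4 = 0, so ω_n = 18.04 rad/s and ζ = 20.84/(2·18.04) = 0.5776.

ζ = 0.578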